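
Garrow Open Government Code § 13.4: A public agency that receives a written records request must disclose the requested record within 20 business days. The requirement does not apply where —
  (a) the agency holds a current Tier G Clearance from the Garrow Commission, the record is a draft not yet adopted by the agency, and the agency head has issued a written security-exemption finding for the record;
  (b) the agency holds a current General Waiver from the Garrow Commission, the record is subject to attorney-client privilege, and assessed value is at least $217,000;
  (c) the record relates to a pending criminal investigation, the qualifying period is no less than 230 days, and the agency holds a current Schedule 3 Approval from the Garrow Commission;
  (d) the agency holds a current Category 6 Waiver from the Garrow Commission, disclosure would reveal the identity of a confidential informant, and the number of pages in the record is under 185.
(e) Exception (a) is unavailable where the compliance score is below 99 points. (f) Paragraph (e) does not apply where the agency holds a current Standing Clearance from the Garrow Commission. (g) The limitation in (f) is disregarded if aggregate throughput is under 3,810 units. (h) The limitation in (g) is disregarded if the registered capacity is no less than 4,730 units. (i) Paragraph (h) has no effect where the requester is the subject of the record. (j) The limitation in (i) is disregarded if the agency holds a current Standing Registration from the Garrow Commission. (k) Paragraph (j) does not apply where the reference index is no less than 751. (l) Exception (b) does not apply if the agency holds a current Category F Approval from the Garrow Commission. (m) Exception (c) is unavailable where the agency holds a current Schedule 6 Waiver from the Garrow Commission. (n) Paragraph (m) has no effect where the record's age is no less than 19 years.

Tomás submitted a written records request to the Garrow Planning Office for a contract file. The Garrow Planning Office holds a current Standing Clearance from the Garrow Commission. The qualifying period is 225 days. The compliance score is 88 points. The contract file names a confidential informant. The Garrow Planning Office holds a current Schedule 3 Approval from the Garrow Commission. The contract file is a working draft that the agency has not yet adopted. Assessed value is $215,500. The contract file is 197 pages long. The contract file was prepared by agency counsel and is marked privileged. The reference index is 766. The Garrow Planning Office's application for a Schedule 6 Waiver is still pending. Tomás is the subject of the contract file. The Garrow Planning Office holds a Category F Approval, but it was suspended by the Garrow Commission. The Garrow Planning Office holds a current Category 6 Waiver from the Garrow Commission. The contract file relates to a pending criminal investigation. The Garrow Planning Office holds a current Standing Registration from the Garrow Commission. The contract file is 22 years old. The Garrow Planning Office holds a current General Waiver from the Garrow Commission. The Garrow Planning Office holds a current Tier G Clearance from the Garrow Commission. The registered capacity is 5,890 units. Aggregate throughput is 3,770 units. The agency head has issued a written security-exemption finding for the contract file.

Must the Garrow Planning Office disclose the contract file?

Yes — the Garrow Planning Office must disclose the contract file.

Exception (a) is satisfied on its face — a current Tier G Clearance is held; the contract file is an unadopted draft; a written security-exemption finding has been issued. But: (e) is engaged — the compliance score is 88 points, below the 99 points limit. (f) would limit (e) — a current Standing Clearance is held — but (g) sets (f) aside: (g) operates against (f): aggregate throughput is 3,770 units, under the 3,810 units limit. (h) would limit (g) — the registered capacity is 5,890 units, meeting the 4,730 units threshold — but (i) sets (h) aside: (i) applies — Tomás is the subject of the contract file. (j) would limit (i) — a current Standing Registration is held — but (k) sets (j) aside: (k) applies — the reference index is 766, meeting the 751 threshold. So (a) is unavailable.
Exception (b) does not apply: assessed value is $215,500, short of $217,000.
Exception (c) does not apply: the qualifying period is 225 days, short of 230 days.
Exception (d) requires that the number of pages in the record is under 185; but the number of pages in the record is 197, not under 185, so (d) is unavailable.
None of the exceptions is available; § 13.4 applies in full.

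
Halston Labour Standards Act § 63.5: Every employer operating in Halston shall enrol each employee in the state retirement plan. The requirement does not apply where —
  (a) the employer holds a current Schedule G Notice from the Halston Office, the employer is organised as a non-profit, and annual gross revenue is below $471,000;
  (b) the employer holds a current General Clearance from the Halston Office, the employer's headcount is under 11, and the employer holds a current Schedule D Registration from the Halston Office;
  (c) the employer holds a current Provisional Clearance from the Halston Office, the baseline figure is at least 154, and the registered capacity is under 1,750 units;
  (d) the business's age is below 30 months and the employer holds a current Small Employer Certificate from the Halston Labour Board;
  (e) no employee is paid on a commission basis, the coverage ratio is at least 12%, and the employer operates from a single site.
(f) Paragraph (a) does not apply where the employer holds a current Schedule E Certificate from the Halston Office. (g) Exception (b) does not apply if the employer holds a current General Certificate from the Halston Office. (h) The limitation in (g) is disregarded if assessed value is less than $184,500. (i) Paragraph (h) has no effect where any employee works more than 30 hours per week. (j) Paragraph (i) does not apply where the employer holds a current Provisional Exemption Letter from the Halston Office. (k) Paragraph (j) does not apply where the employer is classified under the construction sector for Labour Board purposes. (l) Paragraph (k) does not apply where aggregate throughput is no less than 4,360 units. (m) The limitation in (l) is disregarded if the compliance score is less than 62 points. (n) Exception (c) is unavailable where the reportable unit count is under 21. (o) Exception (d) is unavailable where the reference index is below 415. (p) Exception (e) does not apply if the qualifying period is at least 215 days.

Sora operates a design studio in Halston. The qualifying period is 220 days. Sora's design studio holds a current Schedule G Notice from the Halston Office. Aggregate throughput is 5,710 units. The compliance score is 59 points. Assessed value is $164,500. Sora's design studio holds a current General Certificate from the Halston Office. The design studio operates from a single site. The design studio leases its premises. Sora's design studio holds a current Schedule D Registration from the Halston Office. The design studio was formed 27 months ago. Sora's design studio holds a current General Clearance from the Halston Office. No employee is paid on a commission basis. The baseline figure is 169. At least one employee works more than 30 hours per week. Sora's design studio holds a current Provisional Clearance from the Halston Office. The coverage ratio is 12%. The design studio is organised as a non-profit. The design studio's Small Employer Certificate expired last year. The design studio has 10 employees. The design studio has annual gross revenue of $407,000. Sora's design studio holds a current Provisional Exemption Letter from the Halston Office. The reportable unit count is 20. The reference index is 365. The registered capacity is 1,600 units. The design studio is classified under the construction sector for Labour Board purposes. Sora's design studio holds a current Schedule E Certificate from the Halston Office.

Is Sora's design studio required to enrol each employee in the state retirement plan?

Exception (a) is satisfied on its face — a current Schedule G Notice is held; the employer is a non-profit; annual gross revenue is $407,000, below the $471,000 limit. But applying paragraph (f): (f) operates against (a): a current Schedule E Certificate is held. (a) is therefore removed.
Exception (b)'s conditions are all satisfied: a current General Clearance is held; the employer's headcount is 10, under the 11 limit; a current Schedule D Registration is held. Turning to paragraphs (g)–(m): (g) is engaged — a current General Certificate is held. (h) applies (assessed value is $164,500, less than the $184,500 limit), but is overridden by (i): (i) operates against (h): at least one employee exceeds 30 hours/week. (j) applies (a current Provisional Exemption Letter is held), but is set aside by (k): (k) operates — the design studio is classified under the construction sector. (l) would limit (k) — aggregate throughput is 5,710 units, meeting the 4,360 units threshold — but (m) sets (l) aside: (m) operates against (l): the compliance score is 59 points, less than the 62 points limit. Exception (b) does not apply.
Exception (c) is satisfied on its face — a current Provisional Clearance is held; the baseline figure is 169, meeting the 154 threshold; the registered capacity is 1,600 units, under the 1,750 units limit. However, paragraph (n) must be considered: (n) operates — the reportable unit count is 20, under the 21 limit. Exception (c) does not apply.
Exception (d) fails — the Small Employer Certificate has expired.
All of (e)'s requirements are met (no employee is paid on commission; the coverage ratio is 12%, meeting the 12% threshold; the employer operates from a single site). Turning to paragraph (p): (p) operates against (e): the qualifying period is 220 days, meeting the 215 days threshold. (e) is therefore removed.
Every exception is unavailable, so the rule governs.

Yes — Sora's design studio must enrol each employee in the state retirement plan.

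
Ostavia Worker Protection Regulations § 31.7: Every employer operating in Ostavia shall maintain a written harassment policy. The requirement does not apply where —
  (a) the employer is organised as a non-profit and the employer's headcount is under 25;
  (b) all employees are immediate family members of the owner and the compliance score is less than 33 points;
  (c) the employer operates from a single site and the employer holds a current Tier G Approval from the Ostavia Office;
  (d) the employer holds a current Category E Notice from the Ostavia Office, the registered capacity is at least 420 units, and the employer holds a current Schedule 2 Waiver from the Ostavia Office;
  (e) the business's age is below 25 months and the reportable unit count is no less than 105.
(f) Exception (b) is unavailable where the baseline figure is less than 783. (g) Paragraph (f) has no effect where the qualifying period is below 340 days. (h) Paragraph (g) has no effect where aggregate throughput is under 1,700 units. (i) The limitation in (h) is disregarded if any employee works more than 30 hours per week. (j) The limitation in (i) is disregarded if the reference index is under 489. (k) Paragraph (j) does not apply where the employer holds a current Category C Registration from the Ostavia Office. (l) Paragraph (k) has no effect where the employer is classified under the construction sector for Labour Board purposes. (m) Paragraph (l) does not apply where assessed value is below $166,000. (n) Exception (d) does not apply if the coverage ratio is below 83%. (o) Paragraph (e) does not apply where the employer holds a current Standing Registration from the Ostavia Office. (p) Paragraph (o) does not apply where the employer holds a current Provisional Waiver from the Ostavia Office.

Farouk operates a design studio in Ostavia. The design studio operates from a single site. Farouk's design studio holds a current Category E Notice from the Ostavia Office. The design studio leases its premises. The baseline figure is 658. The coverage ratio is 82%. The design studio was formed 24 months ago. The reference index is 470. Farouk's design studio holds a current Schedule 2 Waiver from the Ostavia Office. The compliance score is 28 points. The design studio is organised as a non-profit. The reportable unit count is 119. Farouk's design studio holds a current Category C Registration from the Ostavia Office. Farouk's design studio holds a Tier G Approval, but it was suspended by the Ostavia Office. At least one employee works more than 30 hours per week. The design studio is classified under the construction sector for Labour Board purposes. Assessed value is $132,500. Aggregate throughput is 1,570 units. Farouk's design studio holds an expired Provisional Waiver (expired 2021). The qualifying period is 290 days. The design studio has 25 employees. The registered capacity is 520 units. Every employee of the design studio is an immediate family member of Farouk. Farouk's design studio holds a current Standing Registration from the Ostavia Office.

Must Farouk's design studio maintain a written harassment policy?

No — exception (b) applies; Farouk's design studio is not required to maintain a written harassment policy.

Exception (a) does not apply: the employer's headcount is 25, not under 25.
Exception (b) is satisfied on its face — every employee is an immediate family member; the compliance score is 28 points, less than the 33 points limit. As to paragraphs (f)–(m): (f) would limit (b) — the baseline figure is 658, less than the 783 limit — but (g) sets (f) aside: (g) operates against (f): the qualifying period is 290 days, below the 340 days limit. (h) would limit (g) — aggregate throughput is 1,570 units, under the 1,700 units limit — but (i) sets (h) aside: (i) is triggered — at least one employee exceeds 30 hours/week. (j) is triggered (the reference index is 470, under the 489 limit), but yields to (k): (k) operates against (j): a current Category C Registration is held. (l) is engaged (the design studio is classified under the construction sector), but is itself disapplied by (m): (m) is engaged — assessed value is $132,500, below the $166,000 limit. (b) remains available.
Exception (c) requires that the employer holds a current Tier G Approval from the Ostavia Office; but there is no Tier G Approval in force, so (c) is unavailable.
All of (d)'s requirements are met (a current Category E Notice is held; the registered capacity is 520 units, meeting the 420 units threshold; a current Schedule 2 Waiver is held). But applying paragraph (n): (n) applies — the coverage ratio is 82%, below the 83% limit. (d) is therefore removed.
All of (e)'s requirements are met (the business's age is 24 months, below the 25 months limit; the reportable unit count is 119, meeting the 105 threshold). However, paragraphs (o)–(p) must be considered: (o) is engaged — a current Standing Registration is held. (p), which would lift (o), is not triggered — no current Provisional Waiver is held. Exception (e) does not apply.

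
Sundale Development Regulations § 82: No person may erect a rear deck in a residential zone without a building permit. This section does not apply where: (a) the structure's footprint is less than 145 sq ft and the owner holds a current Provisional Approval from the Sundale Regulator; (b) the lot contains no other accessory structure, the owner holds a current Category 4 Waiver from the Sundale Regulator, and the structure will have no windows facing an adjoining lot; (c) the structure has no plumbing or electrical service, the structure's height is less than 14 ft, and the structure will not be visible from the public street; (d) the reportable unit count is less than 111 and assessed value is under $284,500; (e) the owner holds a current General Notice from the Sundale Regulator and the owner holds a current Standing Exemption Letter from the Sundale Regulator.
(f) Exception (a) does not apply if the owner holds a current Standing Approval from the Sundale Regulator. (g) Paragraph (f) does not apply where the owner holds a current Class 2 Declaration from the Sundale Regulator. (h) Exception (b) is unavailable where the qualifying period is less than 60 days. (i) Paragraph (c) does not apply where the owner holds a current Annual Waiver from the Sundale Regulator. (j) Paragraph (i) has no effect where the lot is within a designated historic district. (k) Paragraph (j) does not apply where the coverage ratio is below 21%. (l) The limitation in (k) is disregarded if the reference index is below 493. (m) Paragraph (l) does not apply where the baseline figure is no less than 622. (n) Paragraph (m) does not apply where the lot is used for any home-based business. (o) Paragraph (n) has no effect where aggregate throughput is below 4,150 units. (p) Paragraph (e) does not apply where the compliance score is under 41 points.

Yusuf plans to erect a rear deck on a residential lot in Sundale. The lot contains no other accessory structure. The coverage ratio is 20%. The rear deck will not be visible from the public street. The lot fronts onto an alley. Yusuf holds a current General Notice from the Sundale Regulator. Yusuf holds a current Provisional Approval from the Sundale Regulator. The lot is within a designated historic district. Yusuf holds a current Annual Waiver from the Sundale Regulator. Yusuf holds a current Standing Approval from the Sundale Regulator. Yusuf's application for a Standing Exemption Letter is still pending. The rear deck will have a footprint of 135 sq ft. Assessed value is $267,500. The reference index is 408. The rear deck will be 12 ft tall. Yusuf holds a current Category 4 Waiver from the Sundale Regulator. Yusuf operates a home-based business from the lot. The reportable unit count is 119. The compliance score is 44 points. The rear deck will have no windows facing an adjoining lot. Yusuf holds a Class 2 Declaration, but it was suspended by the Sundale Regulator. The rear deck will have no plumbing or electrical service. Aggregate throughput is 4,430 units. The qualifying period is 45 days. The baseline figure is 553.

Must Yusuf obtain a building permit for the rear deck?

No — exception (c) applies; Yusuf does not need a building permit.

All of (a)'s requirements are met (the structure's footprint is 135 sq ft, less than the 145 sq ft limit; a current Provisional Approval is held). But: (f) operates — a current Standing Approval is held. (g) is not triggered (the Class 2 Declaration is not current), so (f) stands. Exception (a) does not apply.
Exception (b) is satisfied on its face — the lot has no other accessory structure; a current Category 4 Waiver is held; no windows face an adjoining lot. However, paragraph (h) must be considered: (h) operates — the qualifying period is 45 days, less than the 60 days limit. So (b) is unavailable.
Exception (c): there is no plumbing or electrical service; the structure's height is 12 ft, less than the 14 ft limit; the structure will not be visible from the street — every condition holds. Considering the limiting provisions: (i) applies (a current Annual Waiver is held), but is displaced by (j): (j) operates against (i): the lot is in a historic district. (k) would limit (j) — the coverage ratio is 20%, below the 21% limit — but (l) sets (k) aside: (l) applies — the reference index is 408, below the 493 limit. (m), which would lift (l), is inapplicable — the baseline figure is 553, short of 622. (c) remains available.
Exception (d) fails — the reportable unit count is 119, not less than 111.
Exception (e) fails — there is no Standing Exemption Letter in force.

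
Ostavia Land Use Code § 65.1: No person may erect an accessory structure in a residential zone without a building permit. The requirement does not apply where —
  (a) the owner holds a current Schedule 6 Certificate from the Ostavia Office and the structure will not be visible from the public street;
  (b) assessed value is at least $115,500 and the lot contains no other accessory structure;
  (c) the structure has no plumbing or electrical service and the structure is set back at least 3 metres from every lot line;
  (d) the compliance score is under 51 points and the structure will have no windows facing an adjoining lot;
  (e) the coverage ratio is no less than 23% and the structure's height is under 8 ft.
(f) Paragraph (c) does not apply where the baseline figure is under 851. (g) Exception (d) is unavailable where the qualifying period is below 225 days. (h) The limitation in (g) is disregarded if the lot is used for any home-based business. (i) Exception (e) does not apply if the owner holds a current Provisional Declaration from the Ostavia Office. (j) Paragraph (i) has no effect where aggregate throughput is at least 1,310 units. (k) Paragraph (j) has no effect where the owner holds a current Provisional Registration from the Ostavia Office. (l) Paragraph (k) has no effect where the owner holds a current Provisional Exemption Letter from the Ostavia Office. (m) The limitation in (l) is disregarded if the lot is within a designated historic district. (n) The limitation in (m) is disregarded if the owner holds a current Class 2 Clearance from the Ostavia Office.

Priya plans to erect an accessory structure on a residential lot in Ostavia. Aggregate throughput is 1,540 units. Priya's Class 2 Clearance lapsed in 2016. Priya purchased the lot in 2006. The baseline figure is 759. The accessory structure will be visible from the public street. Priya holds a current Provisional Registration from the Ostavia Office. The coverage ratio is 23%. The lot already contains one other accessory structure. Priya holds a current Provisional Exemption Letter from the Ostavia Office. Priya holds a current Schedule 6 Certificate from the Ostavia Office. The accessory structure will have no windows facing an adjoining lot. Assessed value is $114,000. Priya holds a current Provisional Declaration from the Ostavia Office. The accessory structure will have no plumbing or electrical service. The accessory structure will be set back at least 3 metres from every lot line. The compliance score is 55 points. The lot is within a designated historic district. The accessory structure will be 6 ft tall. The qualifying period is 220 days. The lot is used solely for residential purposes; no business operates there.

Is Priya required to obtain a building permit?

Exception (a) does not apply: the structure will be visible from the street.
Exception (b) does not apply: assessed value is $114,000, short of $115,500.
Exception (c)'s conditions are all satisfied: there is no plumbing or electrical service; the setback is at least 3 m on every side. But applying paragraph (f): (f) operates — the baseline figure is 759, under the 851 limit. Exception (c) does not apply.
Exception (d) requires that the compliance score is under 51 points; but the compliance score is 55 points, not under 51 points, so (d) is unavailable.
Exception (e) is satisfied on its face — the coverage ratio is 23%, meeting the 23% threshold; the structure's height is 6 ft, under the 8 ft limit. But applying paragraphs (i)–(n): (i) operates — a current Provisional Declaration is held. (j) is triggered (aggregate throughput is 1,540 units, meeting the 1,310 units threshold), but yields to (k): (k) applies — a current Provisional Registration is held. (l) would limit (k) — a current Provisional Exemption Letter is held — but (m) sets (l) aside: (m) operates — the lot is in a historic district. (n), which would lift (m), is not triggered — the Class 2 Clearance is not current. Exception (e) does not apply.
No exception applies. The general rule governs.

Yes — Priya must obtain a building permit.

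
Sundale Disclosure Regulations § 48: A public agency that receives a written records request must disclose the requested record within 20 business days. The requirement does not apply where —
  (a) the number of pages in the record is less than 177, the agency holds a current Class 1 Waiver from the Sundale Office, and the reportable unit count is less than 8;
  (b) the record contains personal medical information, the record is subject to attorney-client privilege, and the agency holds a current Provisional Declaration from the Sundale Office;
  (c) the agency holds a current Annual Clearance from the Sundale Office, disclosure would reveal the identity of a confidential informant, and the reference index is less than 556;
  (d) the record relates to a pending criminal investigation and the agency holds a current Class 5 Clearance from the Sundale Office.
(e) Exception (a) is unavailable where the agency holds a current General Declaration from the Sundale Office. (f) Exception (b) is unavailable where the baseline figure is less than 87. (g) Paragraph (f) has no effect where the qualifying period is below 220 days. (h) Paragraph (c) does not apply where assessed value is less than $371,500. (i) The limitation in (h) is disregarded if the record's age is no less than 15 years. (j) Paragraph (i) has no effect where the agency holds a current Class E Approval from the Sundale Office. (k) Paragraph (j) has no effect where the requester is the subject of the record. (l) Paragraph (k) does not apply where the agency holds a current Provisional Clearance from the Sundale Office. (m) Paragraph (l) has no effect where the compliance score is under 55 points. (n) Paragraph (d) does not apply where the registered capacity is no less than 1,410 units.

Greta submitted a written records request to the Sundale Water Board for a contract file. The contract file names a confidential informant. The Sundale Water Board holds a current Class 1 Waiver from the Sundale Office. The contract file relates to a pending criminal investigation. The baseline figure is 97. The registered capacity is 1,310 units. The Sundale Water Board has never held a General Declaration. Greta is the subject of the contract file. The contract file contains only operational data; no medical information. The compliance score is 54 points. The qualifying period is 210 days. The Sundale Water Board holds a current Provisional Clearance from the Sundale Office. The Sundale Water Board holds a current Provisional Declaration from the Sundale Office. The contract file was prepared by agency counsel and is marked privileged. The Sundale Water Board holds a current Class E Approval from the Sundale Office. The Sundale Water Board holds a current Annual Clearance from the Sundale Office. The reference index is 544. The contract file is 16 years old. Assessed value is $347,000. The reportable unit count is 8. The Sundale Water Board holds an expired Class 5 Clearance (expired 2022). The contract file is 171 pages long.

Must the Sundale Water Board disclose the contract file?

Exception (a) does not apply: the reportable unit count is 8, not less than 8.
Exception (b) fails — the contract file contains only operational data.
Exception (c) is satisfied on its face — a current Annual Clearance is held; the contract file names a confidential informant; the reference index is 544, less than the 556 limit. Applying paragraphs (h)–(m): (h) operates (assessed value is $347,000, less than the $371,500 limit), but is itself disapplied by (i): (i) operates — the record's age is 16 years, meeting the 15 years threshold. (j) is engaged (a current Class E Approval is held), but is overridden by (k): (k) is triggered — Greta is the subject of the contract file. (l) would limit (k) — a current Provisional Clearance is held — but (m) sets (l) aside: (m) operates — the compliance score is 54 points, under the 55 points limit. Exception (c) stands.
Exception (d) fails — the Class 5 Clearance is not current.

No — exception (c) applies; the Sundale Water Board is not required to disclose the contract file.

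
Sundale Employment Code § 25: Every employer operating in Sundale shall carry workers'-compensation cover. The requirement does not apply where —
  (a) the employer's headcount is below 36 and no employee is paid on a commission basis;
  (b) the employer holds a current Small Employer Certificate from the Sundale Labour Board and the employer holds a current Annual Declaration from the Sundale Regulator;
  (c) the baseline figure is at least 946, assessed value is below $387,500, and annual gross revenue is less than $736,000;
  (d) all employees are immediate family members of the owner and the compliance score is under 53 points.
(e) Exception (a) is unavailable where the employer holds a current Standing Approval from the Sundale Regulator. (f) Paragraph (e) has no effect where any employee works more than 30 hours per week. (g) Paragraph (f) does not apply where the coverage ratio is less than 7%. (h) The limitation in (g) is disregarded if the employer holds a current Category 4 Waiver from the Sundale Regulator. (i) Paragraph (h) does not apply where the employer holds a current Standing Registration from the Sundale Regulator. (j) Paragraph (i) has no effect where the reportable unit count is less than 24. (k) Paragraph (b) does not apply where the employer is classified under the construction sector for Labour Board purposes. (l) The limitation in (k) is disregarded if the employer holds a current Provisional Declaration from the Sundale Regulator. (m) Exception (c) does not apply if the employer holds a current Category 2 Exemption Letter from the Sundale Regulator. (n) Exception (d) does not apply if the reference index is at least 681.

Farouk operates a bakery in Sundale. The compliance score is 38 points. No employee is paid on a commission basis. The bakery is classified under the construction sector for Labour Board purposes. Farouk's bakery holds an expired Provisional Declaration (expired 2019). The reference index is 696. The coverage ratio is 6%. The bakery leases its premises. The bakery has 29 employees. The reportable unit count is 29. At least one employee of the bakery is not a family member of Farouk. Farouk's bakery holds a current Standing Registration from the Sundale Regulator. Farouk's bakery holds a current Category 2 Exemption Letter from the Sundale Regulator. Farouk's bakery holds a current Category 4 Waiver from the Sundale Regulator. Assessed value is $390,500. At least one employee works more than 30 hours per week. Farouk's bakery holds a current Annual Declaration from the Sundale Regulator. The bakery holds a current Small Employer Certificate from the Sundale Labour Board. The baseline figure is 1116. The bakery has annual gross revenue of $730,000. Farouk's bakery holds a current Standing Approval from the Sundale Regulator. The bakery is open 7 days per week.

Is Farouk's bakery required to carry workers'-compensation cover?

Exception (a) is satisfied on its face — the employer's headcount is 29, below the 36 limit; no employee is paid on commission. But: (e) is engaged — a current Standing Approval is held. (f) would limit (e) — at least one employee exceeds 30 hours/week — but (g) sets (f) aside: (g) operates against (f): the coverage ratio is 6%, less than the 7% limit. (h) applies (a current Category 4 Waiver is held), but is displaced by (i): (i) operates against (h): a current Standing Registration is held. (j) is inapplicable (the reportable unit count is 29, not less than 24), so (i) stands. (a) is therefore removed.
Exception (b): a current Small Employer Certificate is held; a current Annual Declaration is held — every condition holds. However, paragraphs (k)–(l) must be considered: (k) operates against (b): the bakery is classified under the construction sector. (l) is inapplicable (there is no Provisional Declaration in force), so (k) stands. (b) is therefore removed.
Exception (c) does not apply: assessed value is $390,500, not below $387,500.
Exception (d) fails — at least one employee is not a family member.
Every exception is unavailable, so the rule governs.

Yes — Farouk's bakery must carry workers'-compensation cover.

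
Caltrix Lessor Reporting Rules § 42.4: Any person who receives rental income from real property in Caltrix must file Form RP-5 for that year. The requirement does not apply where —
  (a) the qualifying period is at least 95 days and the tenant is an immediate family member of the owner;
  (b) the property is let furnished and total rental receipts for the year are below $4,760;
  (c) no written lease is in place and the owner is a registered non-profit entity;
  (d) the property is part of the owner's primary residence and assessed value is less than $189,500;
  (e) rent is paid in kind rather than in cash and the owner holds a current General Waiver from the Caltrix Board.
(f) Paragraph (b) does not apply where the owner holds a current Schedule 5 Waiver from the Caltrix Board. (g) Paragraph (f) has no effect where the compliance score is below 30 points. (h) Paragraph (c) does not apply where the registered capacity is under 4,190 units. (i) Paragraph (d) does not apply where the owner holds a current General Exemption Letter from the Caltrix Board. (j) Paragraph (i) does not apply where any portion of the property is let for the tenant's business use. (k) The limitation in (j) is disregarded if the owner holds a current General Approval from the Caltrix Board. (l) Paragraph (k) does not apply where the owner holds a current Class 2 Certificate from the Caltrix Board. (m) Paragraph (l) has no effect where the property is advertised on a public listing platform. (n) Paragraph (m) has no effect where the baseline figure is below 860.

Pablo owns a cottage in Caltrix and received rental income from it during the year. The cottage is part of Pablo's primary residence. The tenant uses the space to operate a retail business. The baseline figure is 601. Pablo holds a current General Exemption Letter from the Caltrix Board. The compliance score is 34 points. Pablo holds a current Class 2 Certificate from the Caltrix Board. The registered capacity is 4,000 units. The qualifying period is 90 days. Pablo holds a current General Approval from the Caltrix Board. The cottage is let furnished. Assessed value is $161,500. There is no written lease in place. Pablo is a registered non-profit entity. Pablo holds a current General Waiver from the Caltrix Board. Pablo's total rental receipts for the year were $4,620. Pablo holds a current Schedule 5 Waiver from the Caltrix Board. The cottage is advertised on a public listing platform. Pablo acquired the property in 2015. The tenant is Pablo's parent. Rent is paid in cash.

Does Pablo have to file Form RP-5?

Exception (a) fails — the qualifying period is 90 days, short of 95 days.
Exception (b)'s conditions are all satisfied: the property is let furnished; total rental receipts for the year are $4,620, below the $4,760 limit. However, paragraphs (f)–(g) must be considered: (f) operates — a current Schedule 5 Waiver is held. (g), which would lift (f), is inapplicable — the compliance score is 34 points, not below 30 points. Exception (b) does not apply.
Exception (c) is satisfied on its face — there is no written lease; Pablo is a registered non-profit. But: (h) applies — the registered capacity is 4,000 units, under the 4,190 units limit. So (c) is unavailable.
All of (d)'s requirements are met (the cottage is part of the primary residence; assessed value is $161,500, less than the $189,500 limit). Under paragraphs (i)–(n): (i) would limit (d) — a current General Exemption Letter is held — but (j) sets (i) aside: (j) is triggered — the space is let for business use. (k) applies (a current General Approval is held), but is overridden by (l): (l) operates against (k): a current Class 2 Certificate is held. (m) is triggered (the property is publicly advertised), but is set aside by (n): (n) applies — the baseline figure is 601, below the 860 limit. Exception (d) stands.
Exception (e) fails — rent is paid in cash.

No — exception (d) applies; Pablo is not required to file Form RP-5.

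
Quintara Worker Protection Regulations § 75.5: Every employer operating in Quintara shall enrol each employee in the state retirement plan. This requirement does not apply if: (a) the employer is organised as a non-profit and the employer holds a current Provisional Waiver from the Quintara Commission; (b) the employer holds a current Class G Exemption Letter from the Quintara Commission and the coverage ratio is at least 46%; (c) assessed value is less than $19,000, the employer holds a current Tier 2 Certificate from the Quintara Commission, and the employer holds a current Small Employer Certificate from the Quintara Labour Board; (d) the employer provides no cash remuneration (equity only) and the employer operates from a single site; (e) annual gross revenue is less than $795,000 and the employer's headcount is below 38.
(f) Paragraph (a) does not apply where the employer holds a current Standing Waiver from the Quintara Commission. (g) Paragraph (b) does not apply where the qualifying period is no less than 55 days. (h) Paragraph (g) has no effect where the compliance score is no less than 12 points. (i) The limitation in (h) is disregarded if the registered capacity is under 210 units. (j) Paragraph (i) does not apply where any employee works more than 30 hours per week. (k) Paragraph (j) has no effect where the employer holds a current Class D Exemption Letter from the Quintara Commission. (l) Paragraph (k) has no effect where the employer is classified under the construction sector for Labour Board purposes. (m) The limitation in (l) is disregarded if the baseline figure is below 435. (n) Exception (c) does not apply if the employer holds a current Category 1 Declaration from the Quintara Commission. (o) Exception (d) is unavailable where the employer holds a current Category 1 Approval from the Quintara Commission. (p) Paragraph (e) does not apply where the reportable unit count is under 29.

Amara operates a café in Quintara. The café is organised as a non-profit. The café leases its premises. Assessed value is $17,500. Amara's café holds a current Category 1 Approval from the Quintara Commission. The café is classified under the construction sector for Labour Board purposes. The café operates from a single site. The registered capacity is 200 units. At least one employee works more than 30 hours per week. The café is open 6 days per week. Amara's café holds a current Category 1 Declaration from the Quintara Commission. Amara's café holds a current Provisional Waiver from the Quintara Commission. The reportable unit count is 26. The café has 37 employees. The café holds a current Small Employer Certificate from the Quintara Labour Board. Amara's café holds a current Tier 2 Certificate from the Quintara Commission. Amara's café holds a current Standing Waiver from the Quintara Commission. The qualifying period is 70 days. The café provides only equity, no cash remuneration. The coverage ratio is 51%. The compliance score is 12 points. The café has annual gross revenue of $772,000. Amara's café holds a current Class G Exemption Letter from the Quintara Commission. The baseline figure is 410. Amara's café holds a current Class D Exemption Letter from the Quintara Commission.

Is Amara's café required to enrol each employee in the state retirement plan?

Yes — Amara's café must enrol each employee in the state retirement plan.

All of (a)'s requirements are met (the employer is a non-profit; a current Provisional Waiver is held). But applying paragraph (f): (f) operates against (a): a current Standing Waiver is held. Exception (a) does not apply.
Exception (b)'s conditions are all satisfied: a current Class G Exemption Letter is held; the coverage ratio is 51%, meeting the 46% threshold. But applying paragraphs (g)–(m): (g) is triggered — the qualifying period is 70 days, meeting the 55 days threshold. (h) would limit (g) — the compliance score is 12 points, meeting the 12 points threshold — but (i) sets (h) aside: (i) operates against (h): the registered capacity is 200 units, under the 210 units limit. (j) would limit (i) — at least one employee exceeds 30 hours/week — but (k) sets (j) aside: (k) operates — a current Class D Exemption Letter is held. (l) would limit (k) — the café is classified under the construction sector — but (m) sets (l) aside: (m) operates against (l): the baseline figure is 410, below the 435 limit. Exception (b) does not apply.
Exception (c) is satisfied on its face — assessed value is $17,500, less than the $19,000 limit; a current Tier 2 Certificate is held; a current Small Employer Certificate is held. Turning to paragraph (n): (n) is engaged — a current Category 1 Declaration is held. (c) is therefore removed.
Exception (d) is satisfied on its face — remuneration is equity-only; the employer operates from a single site. But applying paragraph (o): (o) operates against (d): a current Category 1 Approval is held. (d) is therefore removed.
All of (e)'s requirements are met (annual gross revenue is $772,000, less than the $795,000 limit; the employer's headcount is 37, below the 38 limit). Turning to paragraph (p): (p) operates against (e): the reportable unit count is 26, under the 29 limit. Exception (e) does not apply.
No exception applies. The general rule governs.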